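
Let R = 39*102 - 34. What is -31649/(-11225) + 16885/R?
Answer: 314357781/44271400 ≈ 7.1007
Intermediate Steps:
R = 3944 (R = 3978 - 34 = 3944)
-31649/(-11225) + 16885/R = -31649/(-11225) + 16885/3944 = -31649*(-1/11225) + 16885*(1/3944) = 31649/11225 + 16885/3944 = 314357781/44271400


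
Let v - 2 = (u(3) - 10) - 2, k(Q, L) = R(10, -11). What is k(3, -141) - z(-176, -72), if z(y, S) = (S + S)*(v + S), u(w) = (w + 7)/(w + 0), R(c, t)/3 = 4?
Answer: -11316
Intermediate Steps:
R(c, t) = 12 (R(c, t) = 3*4 = 12)
k(Q, L) = 12
u(w) = (7 + w)/w
v = -20/3 (v = 2 + (((7 + 3)/3 - 10) - 2) = 2 + (((⅓)*10 - 10) - 2) = 2 + ((10/3 - 10) - 2) = 2 + (-20/3 - 2) = 2 - 26/3 = -20/3 ≈ -6.6667)
z(y, S) = 2*S*(-20/3 + S) (z(y, S) = (S + S)*(-20/3 + S) = (2*S)*(-20/3 + S) = 2*S*(-20/3 + S))
k(3, -141) - z(-176, -72) = 12 - 2*(-72)*(-20 + 3*(-72))/3 = 12 - 2*(-72)*(-20 - 216)/3 = 12 - 2*(-72)*(-236)/3 = 12 - 1*11328 = 12 - 11328 = -11316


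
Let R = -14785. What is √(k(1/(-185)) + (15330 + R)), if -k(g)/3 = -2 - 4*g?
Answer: √18855755/185 ≈ 23.472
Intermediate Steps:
k(g) = 6 + 12*g (k(g) = -3*(-2 - 4*g) = 6 + 12*g)
√(k(1/(-185)) + (15330 + R)) = √((6 + 12/(-185)) + (15330 - 14785)) = √((6 + 12*(-1/185)) + 545) = √((6 - 12/185) + 545) = √(1098/185 + 545) = √(101923/185) = √18855755/185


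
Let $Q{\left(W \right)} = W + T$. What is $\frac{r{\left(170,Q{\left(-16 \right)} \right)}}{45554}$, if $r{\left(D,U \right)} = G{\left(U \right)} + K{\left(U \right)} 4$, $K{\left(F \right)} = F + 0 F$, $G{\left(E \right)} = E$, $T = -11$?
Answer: $- \frac{135}{45554} \approx -0.0029635$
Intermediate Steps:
$Q{\left(W \right)} = -11 + W$ ($Q{\left(W \right)} = W - 11 = -11 + W$)
$K{\left(F \right)} = F$ ($K{\left(F \right)} = F + 0 = F$)
$r{\left(D,U \right)} = 5 U$ ($r{\left(D,U \right)} = U + U 4 = U + 4 U = 5 U$)
$\frac{r{\left(170,Q{\left(-16 \right)} \right)}}{45554} = \frac{5 \left(-11 - 16\right)}{45554} = 5 \left(-27\right) \frac{1}{45554} = \left(-135\right) \frac{1}{45554} = - \frac{135}{45554}$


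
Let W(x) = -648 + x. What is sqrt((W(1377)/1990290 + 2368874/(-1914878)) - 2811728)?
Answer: I*sqrt(1134451508762760054143332595610)/635193755770 ≈ 1676.8*I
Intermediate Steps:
sqrt((W(1377)/1990290 + 2368874/(-1914878)) - 2811728) = sqrt(((-648 + 1377)/1990290 + 2368874/(-1914878)) - 2811728) = sqrt((729*(1/1990290) + 2368874*(-1/1914878)) - 2811728) = sqrt((243/663430 - 1184437/957439) - 2811728) = sqrt(-785558381233/635193755770 - 2811728) = sqrt(-1785992854082051793/635193755770) = I*sqrt(1134451508762760054143332595610)/635193755770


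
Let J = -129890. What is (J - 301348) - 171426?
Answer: -602664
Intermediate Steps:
(J - 301348) - 171426 = (-129890 - 301348) - 171426 = -431238 - 171426 = -602664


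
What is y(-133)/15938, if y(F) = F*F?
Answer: 17689/15938 ≈ 1.1099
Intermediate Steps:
y(F) = F**2
y(-133)/15938 = (-133)**2/15938 = 17689*(1/15938) = 17689/15938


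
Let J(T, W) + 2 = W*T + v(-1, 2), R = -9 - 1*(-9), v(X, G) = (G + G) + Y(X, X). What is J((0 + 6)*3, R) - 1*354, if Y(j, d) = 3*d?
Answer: -355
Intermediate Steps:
v(X, G) = 2*G + 3*X (v(X, G) = (G + G) + 3*X = 2*G + 3*X)
R = 0 (R = -9 + 9 = 0)
J(T, W) = -1 + T*W (J(T, W) = -2 + (W*T + (2*2 + 3*(-1))) = -2 + (T*W + (4 - 3)) = -2 + (T*W + 1) = -2 + (1 + T*W) = -1 + T*W)
J((0 + 6)*3, R) - 1*354 = (-1 + ((0 + 6)*3)*0) - 1*354 = (-1 + (6*3)*0) - 354 = (-1 + 18*0) - 354 = (-1 + 0) - 354 = -1 - 354 = -355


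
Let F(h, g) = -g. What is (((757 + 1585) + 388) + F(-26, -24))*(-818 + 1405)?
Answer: 1616598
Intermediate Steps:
(((757 + 1585) + 388) + F(-26, -24))*(-818 + 1405) = (((757 + 1585) + 388) - 1*(-24))*(-818 + 1405) = ((2342 + 388) + 24)*587 = (2730 + 24)*587 = 2754*587 = 1616598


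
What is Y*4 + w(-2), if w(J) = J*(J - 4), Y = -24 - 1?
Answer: -88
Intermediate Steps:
Y = -25
w(J) = J*(-4 + J)
Y*4 + w(-2) = -25*4 - 2*(-4 - 2) = -100 - 2*(-6) = -100 + 12 = -88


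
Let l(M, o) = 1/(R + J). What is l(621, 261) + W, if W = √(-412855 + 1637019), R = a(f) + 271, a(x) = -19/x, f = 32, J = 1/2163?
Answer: 69216/18716471 + 2*√306041 ≈ 1106.4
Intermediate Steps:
J = 1/2163 ≈ 0.00046232
R = 8653/32 (R = -19/32 + 271 = 8653/32 ≈ 270.41)
l(M, o) = 69216/18716471 (l(M, o) = 1/(8653/32 + 1/2163) = 1/(18716471/69216) = 69216/18716471)
W = 2*√306041 (W = √1224164 = 2*√306041 ≈ 1106.4)
l(621, 261) + W = 69216/18716471 + 2*√306041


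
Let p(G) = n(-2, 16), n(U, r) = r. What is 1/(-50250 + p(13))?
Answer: -1/50234 ≈ -1.9907e-5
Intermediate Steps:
p(G) = 16
1/(-50250 + p(13)) = 1/(-50250 + 16) = 1/(-50234) = -1/50234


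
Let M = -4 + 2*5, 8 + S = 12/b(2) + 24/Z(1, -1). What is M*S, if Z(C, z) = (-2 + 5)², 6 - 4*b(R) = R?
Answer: 40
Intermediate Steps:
b(R) = 3/2 - R/4
Z(C, z) = 9 (Z(C, z) = 3² = 9)
S = 20/3 (S = -8 + (12/(3/2 - ¼*2) + 24/9) = -8 + (12/(3/2 - ½) + 24*(⅑)) = -8 + (12/1 + 8/3) = -8 + (12*1 + 8/3) = -8 + (12 + 8/3) = -8 + 44/3 = 20/3 ≈ 6.6667)
M = 6 (M = -4 + 10 = 6)
M*S = 6*(20/3) = 40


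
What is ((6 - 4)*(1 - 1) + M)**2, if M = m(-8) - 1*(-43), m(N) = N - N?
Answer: 1849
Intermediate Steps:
m(N) = 0
M = 43 (M = 0 - 1*(-43) = 0 + 43 = 43)
((6 - 4)*(1 - 1) + M)**2 = ((6 - 4)*(1 - 1) + 43)**2 = (2*0 + 43)**2 = (0 + 43)**2 = 43**2 = 1849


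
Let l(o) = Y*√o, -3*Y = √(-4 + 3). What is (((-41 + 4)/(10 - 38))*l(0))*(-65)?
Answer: 0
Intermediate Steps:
Y = -I/3 (Y = -√(-4 + 3)/3 = -I/3 ≈ -0.33333*I)
l(o) = -I*√o/3 (l(o) = (-I/3)*√o = -I*√o/3)
(((-41 + 4)/(10 - 38))*l(0))*(-65) = (((-41 + 4)/(10 - 38))*(-I*√0/3))*(-65) = ((-37/(-28))*(-⅓*I*0))*(-65) = (-37*(-1/28)*0)*(-65) = ((37/28)*0)*(-65) = 0*(-65) = 0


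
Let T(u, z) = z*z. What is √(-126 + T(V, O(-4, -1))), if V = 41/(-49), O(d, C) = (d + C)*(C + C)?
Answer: I*√26 ≈ 5.099*I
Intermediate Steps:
O(d, C) = 2*C*(C + d) (O(d, C) = (C + d)*(2*C) = 2*C*(C + d))
V = -41/49 (V = 41*(-1/49) = -41/49 ≈ -0.83673)
T(u, z) = z²
√(-126 + T(V, O(-4, -1))) = √(-126 + (2*(-1)*(-1 - 4))²) = √(-126 + (2*(-1)*(-5))²) = √(-126 + 10²) = √(-126 + 100) = √(-26) = I*√26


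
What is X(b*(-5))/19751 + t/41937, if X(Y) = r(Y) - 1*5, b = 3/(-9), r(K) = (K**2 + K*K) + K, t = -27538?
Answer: -233061362/354984723 ≈ -0.65654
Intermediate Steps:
r(K) = K + 2*K**2 (r(K) = (K**2 + K**2) + K = 2*K**2 + K = K + 2*K**2)
b = -1/3 (b = 3*(-1/9) = -1/3 ≈ -0.33333)
X(Y) = -5 + Y*(1 + 2*Y) (X(Y) = Y*(1 + 2*Y) - 1*5 = Y*(1 + 2*Y) - 5 = -5 + Y*(1 + 2*Y))
X(b*(-5))/19751 + t/41937 = (-5 + (-1/3*(-5))*(1 + 2*(-1/3*(-5))))/19751 - 27538/41937 = (-5 + 5*(1 + 2*(5/3))/3)*(1/19751) - 27538*1/41937 = (-5 + 5*(1 + 10/3)/3)*(1/19751) - 3934/5991 = (-5 + (5/3)*(13/3))*(1/19751) - 3934/5991 = (-5 + 65/9)*(1/19751) - 3934/5991 = (20/9)*(1/19751) - 3934/5991 = 20/177759 - 3934/5991 = -233061362/354984723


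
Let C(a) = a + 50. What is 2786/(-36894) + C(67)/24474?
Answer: -10644661/150490626 ≈ -0.070733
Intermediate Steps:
C(a) = 50 + a
2786/(-36894) + C(67)/24474 = 2786/(-36894) + (50 + 67)/24474 = 2786*(-1/36894) + 117*(1/24474) = -1393/18447 + 39/8158 = -10644661/150490626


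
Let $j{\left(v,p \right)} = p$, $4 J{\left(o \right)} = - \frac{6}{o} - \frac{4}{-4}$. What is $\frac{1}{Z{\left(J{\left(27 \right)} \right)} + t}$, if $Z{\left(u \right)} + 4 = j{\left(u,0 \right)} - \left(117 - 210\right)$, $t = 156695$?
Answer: $\frac{1}{156784} \approx 6.3782 \cdot 10^{-6}$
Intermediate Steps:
$J{\left(o \right)} = \frac{1}{4} - \frac{3}{2 o}$ ($J{\left(o \right)} = \frac{- \frac{6}{o} - \frac{4}{-4}}{4} = \frac{- \frac{6}{o} - -1}{4} = \frac{- \frac{6}{o} + 1}{4} = \frac{1 - \frac{6}{o}}{4} = \frac{1}{4} - \frac{3}{2 o}$)
$Z{\left(u \right)} = 89$ ($Z{\left(u \right)} = -4 + \left(0 - \left(117 - 210\right)\right) = -4 + \left(0 - -93\right) = -4 + \left(0 + 93\right) = -4 + 93 = 89$)
$\frac{1}{Z{\left(J{\left(27 \right)} \right)} + t} = \frac{1}{89 + 156695} = \frac{1}{156784}$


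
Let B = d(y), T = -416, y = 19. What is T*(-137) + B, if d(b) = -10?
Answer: 56982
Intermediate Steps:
B = -10
T*(-137) + B = -416*(-137) - 10 = 56992 - 10 = 56982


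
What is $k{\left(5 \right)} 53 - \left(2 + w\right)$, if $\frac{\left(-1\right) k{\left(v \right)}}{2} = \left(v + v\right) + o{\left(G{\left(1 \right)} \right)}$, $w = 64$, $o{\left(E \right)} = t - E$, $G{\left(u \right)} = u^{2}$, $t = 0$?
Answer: $-1020$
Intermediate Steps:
$o{\left(E \right)} = - E$ ($o{\left(E \right)} = 0 - E = - E$)
$k{\left(v \right)} = 2 - 4 v$ ($k{\left(v \right)} = - 2 \left(\left(v + v\right) - 1^{2}\right) = - 2 \left(2 v - 1\right) = - 2 \left(-1 + 2 v\right) = 2 - 4 v$)
$k{\left(5 \right)} 53 - \left(2 + w\right) = \left(2 - 20\right) 53 - 66 = \left(-18\right) 53 - 66 = -954 - 66 = -1020$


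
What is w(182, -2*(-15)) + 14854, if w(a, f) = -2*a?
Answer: 14490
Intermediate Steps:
w(182, -2*(-15)) + 14854 = -2*182 + 14854 = -364 + 14854 = 14490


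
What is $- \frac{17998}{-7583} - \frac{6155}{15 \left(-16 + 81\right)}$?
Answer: $- \frac{5825063}{1478685} \approx -3.9394$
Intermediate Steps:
$- \frac{17998}{-7583} - \frac{6155}{15 \left(-16 + 81\right)} = \left(-17998\right) \left(- \frac{1}{7583}\right) - \frac{6155}{15 \cdot 65} = \frac{17998}{7583} - \frac{6155}{975} = \frac{17998}{7583} - \frac{1231}{195} = - \frac{5825063}{1478685}$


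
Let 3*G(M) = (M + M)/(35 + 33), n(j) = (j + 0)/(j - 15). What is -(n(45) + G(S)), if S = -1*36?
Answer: -39/34 ≈ -1.1471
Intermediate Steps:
S = -36
n(j) = j/(-15 + j)
G(M) = M/102 (G(M) = ((M + M)/(35 + 33))/3 = ((2*M)/68)/3 = ((2*M)*(1/68))/3 = (M/34)/3 = M/102)
-(n(45) + G(S)) = -(45/(-15 + 45) + (1/102)*(-36)) = -(45/30 - 6/17) = -(45*(1/30) - 6/17) = -(3/2 - 6/17) = -1*39/34 = -39/34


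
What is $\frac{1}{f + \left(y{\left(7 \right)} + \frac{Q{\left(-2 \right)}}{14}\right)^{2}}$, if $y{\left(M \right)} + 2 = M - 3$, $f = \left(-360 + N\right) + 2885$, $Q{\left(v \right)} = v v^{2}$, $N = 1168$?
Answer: $\frac{49}{181057} \approx 0.00027063$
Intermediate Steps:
$Q{\left(v \right)} = v^{3}$
$f = 3693$ ($f = \left(-360 + 1168\right) + 2885 = 808 + 2885 = 3693$)
$y{\left(M \right)} = -5 + M$ ($y{\left(M \right)} = -2 + \left(M - 3\right) = -2 + \left(-3 + M\right) = -5 + M$)
$\frac{1}{f + \left(y{\left(7 \right)} + \frac{Q{\left(-2 \right)}}{14}\right)^{2}} = \frac{1}{3693 + \left(\left(-5 + 7\right) + \frac{\left(-2\right)^{3}}{14}\right)^{2}} = \frac{1}{3693 + \left(2 - \frac{4}{7}\right)^{2}} = \frac{1}{3693 + \left(\frac{10}{7}\right)^{2}} = \frac{1}{3693 + \frac{100}{49}} = \frac{1}{\frac{181057}{49}} = \frac{49}{181057}$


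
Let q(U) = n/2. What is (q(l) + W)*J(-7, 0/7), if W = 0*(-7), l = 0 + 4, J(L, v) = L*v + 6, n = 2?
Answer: 6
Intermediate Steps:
J(L, v) = 6 + L*v
l = 4
W = 0
q(U) = 1 (q(U) = 2/2 = 2*(½) = 1)
(q(l) + W)*J(-7, 0/7) = (1 + 0)*(6 - 0/7) = 1*(6 - 0/7) = 1*(6 - 7*0) = 1*(6 + 0) = 1*6 = 6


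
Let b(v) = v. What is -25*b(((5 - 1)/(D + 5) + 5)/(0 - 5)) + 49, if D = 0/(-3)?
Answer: 78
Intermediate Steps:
D = 0 (D = 0*(-⅓) = 0)
-25*b(((5 - 1)/(D + 5) + 5)/(0 - 5)) + 49 = -25*((5 - 1)/(0 + 5) + 5)/(0 - 5) + 49 = -25*(4/5 + 5)/(-5) + 49 = -25*(4*(⅕) + 5)*(-1)/5 + 49 = -25*(⅘ + 5)*(-1)/5 + 49 = -145*(-1)/5 + 49 = -25*(-29/25) + 49 = 29 + 49 = 78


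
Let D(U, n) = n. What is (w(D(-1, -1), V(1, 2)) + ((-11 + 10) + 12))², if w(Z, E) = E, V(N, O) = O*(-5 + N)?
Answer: 9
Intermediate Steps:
(w(D(-1, -1), V(1, 2)) + ((-11 + 10) + 12))² = (2*(-5 + 1) + ((-11 + 10) + 12))² = (2*(-4) + (-1 + 12))² = (-8 + 11)² = 3² = 9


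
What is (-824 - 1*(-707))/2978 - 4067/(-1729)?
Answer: 1701319/735566 ≈ 2.3129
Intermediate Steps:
(-824 - 1*(-707))/2978 - 4067/(-1729) = (-824 + 707)*(1/2978) - 4067*(-1/1729) = -117*1/2978 + 581/247 = -117/2978 + 581/247 = 1701319/735566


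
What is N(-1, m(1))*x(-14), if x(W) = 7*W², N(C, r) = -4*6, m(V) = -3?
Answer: -32928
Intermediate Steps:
N(C, r) = -24
N(-1, m(1))*x(-14) = -168*(-14)² = -168*196 = -24*1372 = -32928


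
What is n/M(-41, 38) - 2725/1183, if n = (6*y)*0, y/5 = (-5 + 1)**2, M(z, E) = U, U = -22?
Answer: -2725/1183 ≈ -2.3035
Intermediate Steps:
M(z, E) = -22
y = 80 (y = 5*(-5 + 1)**2 = 5*(-4)**2 = 5*16 = 80)
n = 0 (n = (6*80)*0 = 480*0 = 0)
n/M(-41, 38) - 2725/1183 = 0/(-22) - 2725/1183 = 0*(-1/22) - 2725*1/1183 = 0 - 2725/1183 = -2725/1183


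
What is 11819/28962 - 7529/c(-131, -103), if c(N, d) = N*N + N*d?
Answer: 4006798/24661143 ≈ 0.16247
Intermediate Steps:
c(N, d) = N² + N*d
11819/28962 - 7529/c(-131, -103) = 11819/28962 - 7529*(-1/(131*(-131 - 103))) = 11819*(1/28962) - 7529/((-131*(-234))) = 11819/28962 - 7529/30654 = 4006798/24661143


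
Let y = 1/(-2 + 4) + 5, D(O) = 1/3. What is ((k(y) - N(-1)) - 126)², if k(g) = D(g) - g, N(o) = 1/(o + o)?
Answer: 153664/9 ≈ 17074.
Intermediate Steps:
N(o) = 1/(2*o)
D(O) = ⅓
y = 11/2 (y = 1/2 + 5 = ½ + 5 = 11/2 ≈ 5.5000)
k(g) = ⅓ - g
((k(y) - N(-1)) - 126)² = (((⅓ - 1*11/2) - 1/(2*(-1))) - 126)² = (((⅓ - 11/2) - (-1)/2) - 126)² = ((-31/6 - 1*(-½)) - 126)² = ((-31/6 + ½) - 126)² = (-14/3 - 126)² = (-392/3)² = 153664/9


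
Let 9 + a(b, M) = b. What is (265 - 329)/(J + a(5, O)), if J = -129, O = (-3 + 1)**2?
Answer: 64/133 ≈ 0.48120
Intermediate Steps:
O = 4 (O = (-2)**2 = 4)
a(b, M) = -9 + b
(265 - 329)/(J + a(5, O)) = (265 - 329)/(-129 + (-9 + 5)) = -64/(-129 - 4) = -64/(-133) = -64*(-1/133) = 64/133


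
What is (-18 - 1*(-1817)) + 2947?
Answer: 4746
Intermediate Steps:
(-18 - 1*(-1817)) + 2947 = (-18 + 1817) + 2947 = 1799 + 2947 = 4746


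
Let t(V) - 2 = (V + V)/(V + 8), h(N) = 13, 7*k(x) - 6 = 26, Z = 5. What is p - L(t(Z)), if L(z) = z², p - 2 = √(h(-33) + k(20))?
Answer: -958/169 + √861/7 ≈ -1.4768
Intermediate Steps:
k(x) = 32/7 (k(x) = 6/7 + (⅐)*26 = 6/7 + 26/7 = 32/7)
t(V) = 2 + 2*V/(8 + V) (t(V) = 2 + (V + V)/(V + 8) = 2 + (2*V)/(8 + V) = 2 + 2*V/(8 + V))
p = 2 + √861/7 (p = 2 + √(13 + 32/7) = 2 + √(123/7) = 2 + √861/7 ≈ 6.1918)
p - L(t(Z)) = (2 + √861/7) - (4*(4 + 5)/(8 + 5))² = (2 + √861/7) - (4*9/13)² = (2 + √861/7) - (4*(1/13)*9)² = (2 + √861/7) - (36/13)² = (2 + √861/7) - 1*1296/169 = (2 + √861/7) - 1296/169 = -958/169 + √861/7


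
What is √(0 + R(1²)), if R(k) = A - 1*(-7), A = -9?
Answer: I*√2 ≈ 1.4142*I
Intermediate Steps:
R(k) = -2 (R(k) = -9 - 1*(-7) = -9 + 7 = -2)
√(0 + R(1²)) = √(0 - 2) = √(-2) = I*√2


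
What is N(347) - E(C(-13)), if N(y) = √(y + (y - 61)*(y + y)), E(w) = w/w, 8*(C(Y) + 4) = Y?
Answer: -1 + √198831 ≈ 444.90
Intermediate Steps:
C(Y) = -4 + Y/8
E(w) = 1
N(y) = √(y + 2*y*(-61 + y)) (N(y) = √(y + (-61 + y)*(2*y)) = √(y + 2*y*(-61 + y)))
N(347) - E(C(-13)) = √(347*(-121 + 2*347)) - 1*1 = √(347*(-121 + 694)) - 1 = √(347*573) - 1 = √198831 - 1 = -1 + √198831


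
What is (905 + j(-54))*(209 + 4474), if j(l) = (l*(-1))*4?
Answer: 5249643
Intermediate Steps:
j(l) = -4*l (j(l) = -l*4 = -4*l)
(905 + j(-54))*(209 + 4474) = (905 - 4*(-54))*(209 + 4474) = (905 + 216)*4683 = 1121*4683 = 5249643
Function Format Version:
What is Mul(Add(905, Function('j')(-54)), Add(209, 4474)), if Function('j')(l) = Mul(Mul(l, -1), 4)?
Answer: 5249643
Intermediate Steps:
Function('j')(l) = Mul(-4, l) (Function('j')(l) = Mul(Mul(-1, l), 4) = Mul(-4, l))
Mul(Add(905, Function('j')(-54)), Add(209, 4474)) = Mul(Add(905, Mul(-4, -54)), Add(209, 4474)) = Mul(Add(905, 216), 4683) = Mul(1121, 4683) = 5249643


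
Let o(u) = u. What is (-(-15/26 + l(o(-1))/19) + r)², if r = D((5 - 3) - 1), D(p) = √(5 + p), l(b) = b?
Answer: 1560937/244036 + 311*√6/247 ≈ 9.4805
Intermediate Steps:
r = √6 (r = √(5 + ((5 - 3) - 1)) = √(5 + (2 - 1)) = √(5 + 1) = √6 ≈ 2.4495)
(-(-15/26 + l(o(-1))/19) + r)² = (-(-15/26 - 1/19) + √6)² = (-1*(-311/494) + √6)² = (311/494 + √6)²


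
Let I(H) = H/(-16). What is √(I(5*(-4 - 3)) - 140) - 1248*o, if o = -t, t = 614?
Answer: 766272 + 21*I*√5/4 ≈ 7.6627e+5 + 11.739*I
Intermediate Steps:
I(H) = -H/16 (I(H) = H*(-1/16) = -H/16)
o = -614 (o = -1*614 = -614)
√(I(5*(-4 - 3)) - 140) - 1248*o = √(-5*(-4 - 3)/16 - 140) - 1248*(-614) = √(-5*(-7)/16 - 140) + 766272 = √(-1/16*(-35) - 140) + 766272 = √(35/16 - 140) + 766272 = √(-2205/16) + 766272 = 21*I*√5/4 + 766272 = 766272 + 21*I*√5/4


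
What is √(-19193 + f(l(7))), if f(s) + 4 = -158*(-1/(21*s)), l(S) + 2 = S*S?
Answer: I*√18700966347/987 ≈ 138.55*I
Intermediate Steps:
l(S) = -2 + S² (l(S) = -2 + S*S = -2 + S²)
f(s) = -4 + 158/(21*s) (f(s) = -4 - 158*(-1/(21*s)) = -4 - (-158)/(21*s) = -4 + 158/(21*s))
√(-19193 + f(l(7))) = √(-19193 + (-4 + 158/(21*(-2 + 7²)))) = √(-19193 + (-4 + 158/(21*(-2 + 49)))) = √(-19193 + (-4 + (158/21)/47)) = √(-19193 + (-4 + (158/21)*(1/47))) = √(-19193 + (-4 + 158/987)) = √(-19193 - 3790/987) = √(-18947281/987) = I*√18700966347/987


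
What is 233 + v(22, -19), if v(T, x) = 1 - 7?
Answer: 227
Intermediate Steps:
v(T, x) = -6
233 + v(22, -19) = 233 - 6 = 227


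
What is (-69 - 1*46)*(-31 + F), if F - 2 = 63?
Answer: -3910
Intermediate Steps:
F = 65 (F = 2 + 63 = 65)
(-69 - 1*46)*(-31 + F) = (-69 - 1*46)*(-31 + 65) = (-69 - 46)*34 = -115*34 = -3910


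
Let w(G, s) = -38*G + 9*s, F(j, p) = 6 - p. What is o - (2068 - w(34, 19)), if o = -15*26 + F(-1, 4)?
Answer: -3577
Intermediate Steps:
o = -388 (o = -15*26 + (6 - 1*4) = -390 + (6 - 4) = -390 + 2 = -388)
o - (2068 - w(34, 19)) = -388 - (2068 - (-38*34 + 9*19)) = -388 - (2068 - (-1292 + 171)) = -388 - (2068 - 1*(-1121)) = -388 - (2068 + 1121) = -388 - 1*3189 = -388 - 3189 = -3577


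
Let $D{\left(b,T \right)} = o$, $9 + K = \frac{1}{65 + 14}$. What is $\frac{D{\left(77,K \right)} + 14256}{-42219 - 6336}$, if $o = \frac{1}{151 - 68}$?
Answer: $- \frac{1183249}{4030065} \approx -0.29361$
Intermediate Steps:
$o = \frac{1}{83} \approx 0.012048$
$K = - \frac{710}{79}$ ($K = -9 + \frac{1}{65 + 14} = -9 + \frac{1}{79} = - \frac{710}{79} \approx -8.9873$)
$D{\left(b,T \right)} = \frac{1}{83}$
$\frac{D{\left(77,K \right)} + 14256}{-42219 - 6336} = \frac{\frac{1}{83} + 14256}{-42219 - 6336} = \frac{1183249}{83 \left(-48555\right)} = \frac{1183249}{83} \left(- \frac{1}{48555}\right) = - \frac{1183249}{4030065}$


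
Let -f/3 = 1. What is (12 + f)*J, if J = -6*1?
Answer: -54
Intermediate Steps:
J = -6
f = -3 (f = -3*1 = -3)
(12 + f)*J = (12 - 3)*(-6) = 9*(-6) = -54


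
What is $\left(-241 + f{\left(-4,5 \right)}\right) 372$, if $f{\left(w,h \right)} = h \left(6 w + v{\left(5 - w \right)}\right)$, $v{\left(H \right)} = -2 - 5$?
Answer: $-147312$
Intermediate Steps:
$v{\left(H \right)} = -7$ ($v{\left(H \right)} = -2 - 5 = -7$)
$f{\left(w,h \right)} = h \left(-7 + 6 w\right)$ ($f{\left(w,h \right)} = h \left(6 w - 7\right) = h \left(-7 + 6 w\right)$)
$\left(-241 + f{\left(-4,5 \right)}\right) 372 = \left(-241 + 5 \left(-7 + 6 \left(-4\right)\right)\right) 372 = \left(-241 + 5 \left(-7 - 24\right)\right) 372 = \left(-241 + 5 \left(-31\right)\right) 372 = \left(-241 - 155\right) 372 = \left(-396\right) 372 = -147312$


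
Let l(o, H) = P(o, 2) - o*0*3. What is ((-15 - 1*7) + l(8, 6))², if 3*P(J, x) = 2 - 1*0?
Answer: 4096/9 ≈ 455.11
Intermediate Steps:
P(J, x) = ⅔ (P(J, x) = (2 - 1*0)/3 = (2 + 0)/3 = (⅓)*2 = ⅔)
l(o, H) = ⅔ (l(o, H) = ⅔ - o*0*3 = ⅔ - 0*3 = ⅔ - 1*0 = ⅔ + 0 = ⅔)
((-15 - 1*7) + l(8, 6))² = ((-15 - 1*7) + ⅔)² = ((-15 - 7) + ⅔)² = (-22 + ⅔)² = (-64/3)² = 4096/9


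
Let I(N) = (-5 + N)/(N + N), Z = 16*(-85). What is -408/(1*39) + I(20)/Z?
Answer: -1479719/141440 ≈ -10.462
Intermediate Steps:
Z = -1360
I(N) = (-5 + N)/(2*N) (I(N) = (-5 + N)/((2*N)) = (-5 + N)*(1/(2*N)) = (-5 + N)/(2*N))
-408/(1*39) + I(20)/Z = -408/(1*39) + ((1/2)*(-5 + 20)/20)/(-1360) = -408/39 + ((1/2)*(1/20)*15)*(-1/1360) = -408*1/39 + (3/8)*(-1/1360) = -136/13 - 3/10880 = -1479719/141440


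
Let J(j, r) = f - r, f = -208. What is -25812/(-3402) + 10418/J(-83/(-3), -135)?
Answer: -621440/4599 ≈ -135.13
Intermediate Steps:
J(j, r) = -208 - r
-25812/(-3402) + 10418/J(-83/(-3), -135) = -25812/(-3402) + 10418/(-208 - 1*(-135)) = -25812*(-1/3402) + 10418/(-208 + 135) = 478/63 + 10418/(-73) = 478/63 + 10418*(-1/73) = 478/63 - 10418/73 = -621440/4599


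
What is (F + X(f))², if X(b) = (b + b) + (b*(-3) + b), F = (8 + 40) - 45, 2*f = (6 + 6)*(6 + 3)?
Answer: 9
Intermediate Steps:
f = 54 (f = ((6 + 6)*(6 + 3))/2 = (12*9)/2 = (½)*108 = 54)
F = 3 (F = 48 - 45 = 3)
X(b) = 0 (X(b) = 2*b + (-3*b + b) = 2*b - 2*b = 0)
(F + X(f))² = (3 + 0)² = 3² = 9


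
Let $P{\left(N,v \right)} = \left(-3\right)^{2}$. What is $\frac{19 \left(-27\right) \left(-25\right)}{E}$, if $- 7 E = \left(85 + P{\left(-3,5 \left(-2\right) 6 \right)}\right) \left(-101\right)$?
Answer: $\frac{89775}{9494} \approx 9.456$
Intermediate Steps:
$P{\left(N,v \right)} = 9$
$E = \frac{9494}{7}$ ($E = - \frac{\left(85 + 9\right) \left(-101\right)}{7} = - \frac{94 \left(-101\right)}{7} = \left(- \frac{1}{7}\right) \left(-9494\right) = \frac{9494}{7} \approx 1356.3$)
$\frac{19 \left(-27\right) \left(-25\right)}{E} = \frac{19 \left(-27\right) \left(-25\right)}{\frac{9494}{7}} = \left(-513\right) \left(-25\right) \frac{7}{9494} = 12825 \cdot \frac{7}{9494} = \frac{89775}{9494}$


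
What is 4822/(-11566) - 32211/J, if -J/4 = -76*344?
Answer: -438408949/604763008 ≈ -0.72493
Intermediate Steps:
J = 104576 (J = -(-304)*344 = -4*(-26144) = 104576)
4822/(-11566) - 32211/J = 4822/(-11566) - 32211/104576 = 4822*(-1/11566) - 32211*1/104576 = -2411/5783 - 32211/104576 = -438408949/604763008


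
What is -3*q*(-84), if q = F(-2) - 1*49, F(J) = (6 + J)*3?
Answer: -9324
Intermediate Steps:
F(J) = 18 + 3*J
q = -37 (q = (18 + 3*(-2)) - 1*49 = (18 - 6) - 49 = 12 - 49 = -37)
-3*q*(-84) = -3*(-37)*(-84) = 111*(-84) = -9324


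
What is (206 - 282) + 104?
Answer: 28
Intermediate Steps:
(206 - 282) + 104 = -76 + 104 = 28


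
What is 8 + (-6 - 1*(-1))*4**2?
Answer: -72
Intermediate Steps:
8 + (-6 - 1*(-1))*4**2 = 8 + (-6 + 1)*16 = 8 - 5*16 = 8 - 80 = -72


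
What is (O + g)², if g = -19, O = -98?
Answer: 13689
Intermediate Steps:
(O + g)² = (-98 - 19)² = (-117)² = 13689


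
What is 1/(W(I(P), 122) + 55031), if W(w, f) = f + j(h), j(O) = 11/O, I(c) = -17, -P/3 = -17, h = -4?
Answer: 4/220601 ≈ 1.8132e-5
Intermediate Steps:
P = 51 (P = -3*(-17) = 51)
W(w, f) = -11/4 + f (W(w, f) = f + 11/(-4) = f + 11*(-¼) = f - 11/4 = -11/4 + f)
1/(W(I(P), 122) + 55031) = 1/((-11/4 + 122) + 55031) = 1/(477/4 + 55031) = 1/(220601/4) = 4/220601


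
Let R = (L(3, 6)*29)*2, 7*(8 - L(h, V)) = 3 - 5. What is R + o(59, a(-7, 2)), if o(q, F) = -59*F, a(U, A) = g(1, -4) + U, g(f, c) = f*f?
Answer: 5842/7 ≈ 834.57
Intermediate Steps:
L(h, V) = 58/7 (L(h, V) = 8 - (3 - 5)/7 = 8 - ⅐*(-2) = 8 + 2/7 = 58/7)
g(f, c) = f²
a(U, A) = 1 + U (a(U, A) = 1² + U = 1 + U)
R = 3364/7 (R = ((58/7)*29)*2 = (1682/7)*2 = 3364/7 ≈ 480.57)
R + o(59, a(-7, 2)) = 3364/7 - 59*(1 - 7) = 3364/7 - 59*(-6) = 3364/7 + 354 = 5842/7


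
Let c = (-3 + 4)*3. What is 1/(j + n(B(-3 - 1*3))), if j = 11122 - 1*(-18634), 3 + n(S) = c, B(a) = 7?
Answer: 1/29756 ≈ 3.3607e-5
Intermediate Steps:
c = 3 (c = 1*3 = 3)
n(S) = 0 (n(S) = -3 + 3 = 0)
j = 29756 (j = 11122 + 18634 = 29756)
1/(j + n(B(-3 - 1*3))) = 1/(29756 + 0) = 1/29756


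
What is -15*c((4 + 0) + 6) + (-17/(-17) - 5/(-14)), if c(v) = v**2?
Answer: -20981/14 ≈ -1498.6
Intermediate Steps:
-15*c((4 + 0) + 6) + (-17/(-17) - 5/(-14)) = -15*((4 + 0) + 6)**2 + (-17/(-17) - 5/(-14)) = -15*(4 + 6)**2 + (-17*(-1/17) - 5*(-1/14)) = -15*10**2 + (1 + 5/14) = -15*100 + 19/14 = -1500 + 19/14 = -20981/14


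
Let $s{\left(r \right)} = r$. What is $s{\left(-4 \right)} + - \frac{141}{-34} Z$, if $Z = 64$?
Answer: $\frac{4444}{17} \approx 261.41$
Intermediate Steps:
$s{\left(-4 \right)} + - \frac{141}{-34} Z = -4 + - \frac{141}{-34} \cdot 64 = -4 + \left(-141\right) \left(- \frac{1}{34}\right) 64 = -4 + \frac{141}{34} \cdot 64 = -4 + \frac{4512}{17} = \frac{4444}{17}$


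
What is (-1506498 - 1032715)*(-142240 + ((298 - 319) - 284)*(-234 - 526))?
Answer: -227411916280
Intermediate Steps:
(-1506498 - 1032715)*(-142240 + ((298 - 319) - 284)*(-234 - 526)) = -2539213*(-142240 + (-21 - 284)*(-760)) = -2539213*(-142240 - 305*(-760)) = -2539213*(-142240 + 231800) = -2539213*89560 = -227411916280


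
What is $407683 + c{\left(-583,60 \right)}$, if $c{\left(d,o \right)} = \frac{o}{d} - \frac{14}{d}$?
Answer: $\frac{237679143}{583} \approx 4.0768 \cdot 10^{5}$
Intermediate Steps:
$c{\left(d,o \right)} = - \frac{14}{d} + \frac{o}{d}$
$407683 + c{\left(-583,60 \right)} = 407683 + \frac{-14 + 60}{-583} = 407683 - \frac{46}{583} = \frac{237679143}{583}$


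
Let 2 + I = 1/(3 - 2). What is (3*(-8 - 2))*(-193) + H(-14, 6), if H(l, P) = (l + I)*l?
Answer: 6000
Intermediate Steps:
I = -1 (I = -2 + 1/(3 - 2) = -2 + 1/1 = -2 + 1 = -1)
H(l, P) = l*(-1 + l) (H(l, P) = (l - 1)*l = (-1 + l)*l = l*(-1 + l))
(3*(-8 - 2))*(-193) + H(-14, 6) = (3*(-8 - 2))*(-193) - 14*(-1 - 14) = (3*(-10))*(-193) - 14*(-15) = -30*(-193) + 210 = 5790 + 210 = 6000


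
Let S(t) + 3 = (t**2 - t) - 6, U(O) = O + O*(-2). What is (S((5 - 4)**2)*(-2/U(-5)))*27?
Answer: 486/5 ≈ 97.200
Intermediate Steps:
U(O) = -O (U(O) = O - 2*O = -O)
S(t) = -9 + t**2 - t (S(t) = -3 + ((t**2 - t) - 6) = -3 + (-6 + t**2 - t) = -9 + t**2 - t)
(S((5 - 4)**2)*(-2/U(-5)))*27 = ((-9 + ((5 - 4)**2)**2 - (5 - 4)**2)*(-2/((-1*(-5)))))*27 = ((-9 + (1**2)**2 - 1*1**2)*(-2/5))*27 = ((-9 + 1**2 - 1*1)*(-2*1/5))*27 = ((-9 + 1 - 1)*(-2/5))*27 = -9*(-2/5)*27 = (18/5)*27 = 486/5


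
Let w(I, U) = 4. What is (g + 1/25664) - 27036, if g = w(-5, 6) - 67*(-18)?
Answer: -662798463/25664 ≈ -25826.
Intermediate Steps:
g = 1210 (g = 4 - 67*(-18) = 4 + 1206 = 1210)
(g + 1/25664) - 27036 = (1210 + 1/25664) - 27036 = 31053441/25664 - 27036 = -662798463/25664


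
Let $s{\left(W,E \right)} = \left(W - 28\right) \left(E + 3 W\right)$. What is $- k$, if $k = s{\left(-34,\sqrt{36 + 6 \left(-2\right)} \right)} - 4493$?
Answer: $-1831 + 124 \sqrt{6} \approx -1527.3$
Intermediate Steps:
$s{\left(W,E \right)} = \left(-28 + W\right) \left(E + 3 W\right)$
$k = 1831 - 124 \sqrt{6}$ ($k = \left(\left(-84\right) \left(-34\right) - 28 \sqrt{36 + 6 \left(-2\right)} + 3 \left(-34\right)^{2} + \sqrt{36 + 6 \left(-2\right)} \left(-34\right)\right) - 4493 = \left(2856 - 28 \sqrt{36 - 12} + 3 \cdot 1156 + \sqrt{36 - 12} \left(-34\right)\right) - 4493 = \left(2856 - 28 \sqrt{24} + 3468 + \sqrt{24} \left(-34\right)\right) - 4493 = \left(2856 - 28 \cdot 2 \sqrt{6} + 3468 + 2 \sqrt{6} \left(-34\right)\right) - 4493 = \left(2856 - 56 \sqrt{6} + 3468 - 68 \sqrt{6}\right) - 4493 = \left(6324 - 124 \sqrt{6}\right) - 4493 = 1831 - 124 \sqrt{6} \approx 1527.3$)
$- k = - (1831 - 124 \sqrt{6}) = -1831 + 124 \sqrt{6}$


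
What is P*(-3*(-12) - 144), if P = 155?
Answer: -16740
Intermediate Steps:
P*(-3*(-12) - 144) = 155*(-3*(-12) - 144) = 155*(36 - 144) = 155*(-108) = -16740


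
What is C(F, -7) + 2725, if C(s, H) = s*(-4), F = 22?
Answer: 2637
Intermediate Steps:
C(s, H) = -4*s
C(F, -7) + 2725 = -4*22 + 2725 = -88 + 2725 = 2637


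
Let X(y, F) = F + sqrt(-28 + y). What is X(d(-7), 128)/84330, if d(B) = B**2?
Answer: 64/42165 + sqrt(21)/84330 ≈ 0.0015722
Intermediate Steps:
X(d(-7), 128)/84330 = (128 + sqrt(-28 + (-7)**2))/84330 = (128 + sqrt(-28 + 49))*(1/84330) = (128 + sqrt(21))*(1/84330) = 64/42165 + sqrt(21)/84330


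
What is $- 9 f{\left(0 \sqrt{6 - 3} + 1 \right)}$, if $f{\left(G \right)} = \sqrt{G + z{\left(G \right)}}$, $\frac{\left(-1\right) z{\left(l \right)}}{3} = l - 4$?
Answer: $- 9 \sqrt{10} \approx -28.461$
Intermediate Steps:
$z{\left(l \right)} = 12 - 3 l$ ($z{\left(l \right)} = - 3 \left(l - 4\right) = - 3 \left(-4 + l\right) = 12 - 3 l$)
$f{\left(G \right)} = \sqrt{12 - 2 G}$ ($f{\left(G \right)} = \sqrt{G - \left(-12 + 3 G\right)} = \sqrt{12 - 2 G}$)
$- 9 f{\left(0 \sqrt{6 - 3} + 1 \right)} = - 9 \sqrt{12 - 2 \left(0 \sqrt{6 - 3} + 1\right)} = - 9 \sqrt{12 - 2 \left(0 \sqrt{3} + 1\right)} = - 9 \sqrt{12 - 2 \left(0 + 1\right)} = - 9 \sqrt{12 - 2} = - 9 \sqrt{10}$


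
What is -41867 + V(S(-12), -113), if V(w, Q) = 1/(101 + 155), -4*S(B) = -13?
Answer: -10717951/256 ≈ -41867.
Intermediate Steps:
S(B) = 13/4 (S(B) = -1/4*(-13) = 13/4)
V(w, Q) = 1/256
-41867 + V(S(-12), -113) = -41867 + 1/256 = -10717951/256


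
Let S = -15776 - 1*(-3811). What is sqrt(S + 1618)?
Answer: I*sqrt(10347) ≈ 101.72*I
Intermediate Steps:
S = -11965 (S = -15776 + 3811 = -11965)
sqrt(S + 1618) = sqrt(-11965 + 1618) = sqrt(-10347) = I*sqrt(10347)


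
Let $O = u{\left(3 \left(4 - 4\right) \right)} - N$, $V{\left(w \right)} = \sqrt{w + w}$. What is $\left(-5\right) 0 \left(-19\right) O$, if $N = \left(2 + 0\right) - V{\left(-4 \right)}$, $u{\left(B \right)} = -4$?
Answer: $0$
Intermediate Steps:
$V{\left(w \right)} = \sqrt{2} \sqrt{w}$ ($V{\left(w \right)} = \sqrt{2 w} = \sqrt{2} \sqrt{w}$)
$N = 2 - 2 i \sqrt{2}$ ($N = \left(2 + 0\right) - \sqrt{2} \sqrt{-4} = 2 - \sqrt{2} \cdot 2 i = 2 - 2 i \sqrt{2} \approx 2.0 - 2.8284 i$)
$O = -6 + 2 i \sqrt{2}$ ($O = -4 - \left(2 - 2 i \sqrt{2}\right) = -6 + 2 i \sqrt{2} \approx -6.0 + 2.8284 i$)
$\left(-5\right) 0 \left(-19\right) O = \left(-5\right) 0 \left(-19\right) \left(-6 + 2 i \sqrt{2}\right) = 0 \left(-19\right) \left(-6 + 2 i \sqrt{2}\right) = 0 \left(-6 + 2 i \sqrt{2}\right) = 0$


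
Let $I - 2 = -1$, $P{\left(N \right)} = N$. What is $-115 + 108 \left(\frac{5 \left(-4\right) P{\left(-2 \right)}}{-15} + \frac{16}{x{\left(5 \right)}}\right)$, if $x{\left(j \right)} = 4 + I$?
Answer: $- \frac{287}{5} \approx -57.4$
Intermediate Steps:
$I = 1$ ($I = 2 - 1 = 1$)
$x{\left(j \right)} = 5$ ($x{\left(j \right)} = 4 + 1 = 5$)
$-115 + 108 \left(\frac{5 \left(-4\right) P{\left(-2 \right)}}{-15} + \frac{16}{x{\left(5 \right)}}\right) = -115 + 108 \left(\frac{5 \left(-4\right) \left(-2\right)}{-15} + \frac{16}{5}\right) = -115 + 108 \left(\left(-20\right) \left(-2\right) \left(- \frac{1}{15}\right) + 16 \cdot \frac{1}{5}\right) = -115 + 108 \left(40 \left(- \frac{1}{15}\right) + \frac{16}{5}\right) = -115 + 108 \left(- \frac{8}{3} + \frac{16}{5}\right) = -115 + 108 \cdot \frac{8}{15} = -115 + \frac{288}{5} = - \frac{287}{5}$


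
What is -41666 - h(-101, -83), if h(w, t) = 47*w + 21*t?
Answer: -35176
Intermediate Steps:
h(w, t) = 21*t + 47*w
-41666 - h(-101, -83) = -41666 - (21*(-83) + 47*(-101)) = -41666 - (-1743 - 4747) = -41666 - 1*(-6490) = -41666 + 6490 = -35176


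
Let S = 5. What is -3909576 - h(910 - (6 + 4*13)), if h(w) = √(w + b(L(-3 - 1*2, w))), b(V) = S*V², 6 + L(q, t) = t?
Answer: -3909576 - 2*√894858 ≈ -3.9115e+6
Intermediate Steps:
L(q, t) = -6 + t
b(V) = 5*V²
h(w) = √(w + 5*(-6 + w)²)
-3909576 - h(910 - (6 + 4*13)) = -3909576 - √((910 - (6 + 4*13)) + 5*(-6 + (910 - (6 + 4*13)))²) = -3909576 - √((910 - (6 + 52)) + 5*(-6 + (910 - (6 + 52)))²) = -3909576 - √((910 - 1*58) + 5*(-6 + (910 - 1*58))²) = -3909576 - √((910 - 58) + 5*(-6 + (910 - 58))²) = -3909576 - √(852 + 5*(-6 + 852)²) = -3909576 - √(852 + 5*846²) = -3909576 - √(852 + 5*715716) = -3909576 - √(852 + 3578580) = -3909576 - √3579432 = -3909576 - 2*√894858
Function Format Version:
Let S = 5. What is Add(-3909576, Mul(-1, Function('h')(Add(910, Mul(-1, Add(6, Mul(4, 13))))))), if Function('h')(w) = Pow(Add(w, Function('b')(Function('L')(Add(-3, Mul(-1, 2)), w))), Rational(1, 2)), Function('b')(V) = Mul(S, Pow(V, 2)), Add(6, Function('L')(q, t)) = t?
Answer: Add(-3909576, Mul(-2, Pow(894858, Rational(1, 2)))) ≈ -3.9115e+6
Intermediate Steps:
Function('L')(q, t) = Add(-6, t)
Function('b')(V) = Mul(5, Pow(V, 2))
Function('h')(w) = Pow(Add(w, Mul(5, Pow(Add(-6, w), 2))), Rational(1, 2))
Add(-3909576, Mul(-1, Function('h')(Add(910, Mul(-1, Add(6, Mul(4, 13))))))) = Add(-3909576, Mul(-1, Pow(Add(Add(910, Mul(-1, Add(6, Mul(4, 13)))), Mul(5, Pow(Add(-6, Add(910, Mul(-1, Add(6, Mul(4, 13))))), 2))), Rational(1, 2)))) = Add(-3909576, Mul(-1, Pow(Add(Add(910, Mul(-1, Add(6, 52))), Mul(5, Pow(Add(-6, Add(910, Mul(-1, Add(6, 52)))), 2))), Rational(1, 2)))) = Add(-3909576, Mul(-1, Pow(Add(Add(910, Mul(-1, 58)), Mul(5, Pow(Add(-6, Add(910, Mul(-1, 58))), 2))), Rational(1, 2)))) = Add(-3909576, Mul(-1, Pow(Add(Add(910, -58), Mul(5, Pow(Add(-6, Add(910, -58)), 2))), Rational(1, 2)))) = Add(-3909576, Mul(-1, Pow(Add(852, Mul(5, Pow(Add(-6, 852), 2))), Rational(1, 2)))) = Add(-3909576, Mul(-1, Pow(Add(852, Mul(5, Pow(846, 2))), Rational(1, 2)))) = Add(-3909576, Mul(-1, Pow(Add(852, Mul(5, 715716)), Rational(1, 2)))) = Add(-3909576, Mul(-1, Pow(Add(852, 3578580), Rational(1, 2)))) = Add(-3909576, Mul(-1, Pow(3579432, Rational(1, 2)))) = Add(-3909576, Mul(-1, Mul(2, Pow(894858, Rational(1, 2))))) = Add(-3909576, Mul(-2, Pow(894858, Rational(1, 2))))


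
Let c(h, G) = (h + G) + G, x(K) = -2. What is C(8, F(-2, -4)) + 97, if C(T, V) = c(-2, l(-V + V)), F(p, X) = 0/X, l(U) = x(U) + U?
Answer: 91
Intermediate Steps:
l(U) = -2 + U
F(p, X) = 0
c(h, G) = h + 2*G (c(h, G) = (G + h) + G = h + 2*G)
C(T, V) = -6 (C(T, V) = -2 + 2*(-2 + (-V + V)) = -2 + 2*(-2 + 0) = -2 + 2*(-2) = -2 - 4 = -6)
C(8, F(-2, -4)) + 97 = -6 + 97 = 91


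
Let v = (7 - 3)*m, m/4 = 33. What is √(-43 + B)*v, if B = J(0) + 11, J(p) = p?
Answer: 2112*I*√2 ≈ 2986.8*I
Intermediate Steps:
m = 132 (m = 4*33 = 132)
v = 528 (v = (7 - 3)*132 = 4*132 = 528)
B = 11 (B = 0 + 11 = 11)
√(-43 + B)*v = √(-43 + 11)*528 = √(-32)*528 = (4*I*√2)*528 = 2112*I*√2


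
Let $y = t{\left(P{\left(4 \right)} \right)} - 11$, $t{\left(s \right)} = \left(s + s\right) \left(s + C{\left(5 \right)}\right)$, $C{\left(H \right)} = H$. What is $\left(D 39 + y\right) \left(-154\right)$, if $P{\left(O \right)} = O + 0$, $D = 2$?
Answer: $-21406$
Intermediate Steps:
$P{\left(O \right)} = O$
$t{\left(s \right)} = 2 s \left(5 + s\right)$ ($t{\left(s \right)} = \left(s + s\right) \left(s + 5\right) = 2 s \left(5 + s\right)$)
$y = 61$ ($y = 2 \cdot 4 \left(5 + 4\right) - 11 = 2 \cdot 4 \cdot 9 - 11 = 72 - 11 = 61$)
$\left(D 39 + y\right) \left(-154\right) = \left(2 \cdot 39 + 61\right) \left(-154\right) = \left(78 + 61\right) \left(-154\right) = 139 \left(-154\right) = -21406$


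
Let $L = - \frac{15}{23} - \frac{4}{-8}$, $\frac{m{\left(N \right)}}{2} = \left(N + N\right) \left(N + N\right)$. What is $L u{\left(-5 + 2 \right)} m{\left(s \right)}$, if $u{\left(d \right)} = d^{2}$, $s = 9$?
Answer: $- \frac{20412}{23} \approx -887.48$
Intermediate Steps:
$m{\left(N \right)} = 8 N^{2}$ ($m{\left(N \right)} = 2 \left(N + N\right) \left(N + N\right) = 2 \cdot 2 N 2 N = 2 \cdot 4 N^{2} = 8 N^{2}$)
$L = - \frac{7}{46}$ ($L = \left(-15\right) \frac{1}{23} - - \frac{1}{2} = - \frac{15}{23} + \frac{1}{2} = - \frac{7}{46} \approx -0.15217$)
$L u{\left(-5 + 2 \right)} m{\left(s \right)} = - \frac{7 \left(-5 + 2\right)^{2}}{46} \cdot 8 \cdot 9^{2} = - \frac{7 \left(-3\right)^{2}}{46} \cdot 8 \cdot 81 = \left(- \frac{7}{46}\right) 9 \cdot 648 = \left(- \frac{63}{46}\right) 648 = - \frac{20412}{23}$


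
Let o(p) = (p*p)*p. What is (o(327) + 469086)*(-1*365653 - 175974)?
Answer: -19192481791863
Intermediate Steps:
o(p) = p³ (o(p) = p²*p = p³)
(o(327) + 469086)*(-1*365653 - 175974) = (327³ + 469086)*(-1*365653 - 175974) = (34965783 + 469086)*(-365653 - 175974) = 35434869*(-541627) = -19192481791863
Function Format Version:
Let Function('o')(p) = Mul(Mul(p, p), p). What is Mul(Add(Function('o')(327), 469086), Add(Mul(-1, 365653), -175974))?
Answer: -19192481791863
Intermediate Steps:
Function('o')(p) = Pow(p, 3) (Function('o')(p) = Mul(Pow(p, 2), p) = Pow(p, 3))
Mul(Add(Function('o')(327), 469086), Add(Mul(-1, 365653), -175974)) = Mul(Add(Pow(327, 3), 469086), Add(Mul(-1, 365653), -175974)) = Mul(Add(34965783, 469086), Add(-365653, -175974)) = Mul(35434869, -541627) = -19192481791863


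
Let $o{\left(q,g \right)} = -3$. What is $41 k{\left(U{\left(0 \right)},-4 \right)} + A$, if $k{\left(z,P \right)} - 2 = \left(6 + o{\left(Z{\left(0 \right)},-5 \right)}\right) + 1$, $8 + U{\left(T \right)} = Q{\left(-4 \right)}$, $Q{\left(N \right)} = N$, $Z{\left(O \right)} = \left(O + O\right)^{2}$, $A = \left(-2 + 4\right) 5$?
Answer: $256$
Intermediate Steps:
$A = 10$ ($A = 2 \cdot 5 = 10$)
$Z{\left(O \right)} = 4 O^{2}$ ($Z{\left(O \right)} = \left(2 O\right)^{2} = 4 O^{2}$)
$U{\left(T \right)} = -12$ ($U{\left(T \right)} = -8 - 4 = -12$)
$k{\left(z,P \right)} = 6$ ($k{\left(z,P \right)} = 2 + \left(\left(6 - 3\right) + 1\right) = 2 + \left(3 + 1\right) = 2 + 4 = 6$)
$41 k{\left(U{\left(0 \right)},-4 \right)} + A = 41 \cdot 6 + 10 = 246 + 10 = 256$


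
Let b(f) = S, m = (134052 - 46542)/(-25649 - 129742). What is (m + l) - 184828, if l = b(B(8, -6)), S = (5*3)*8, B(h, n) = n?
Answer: -9567349446/51797 ≈ -1.8471e+5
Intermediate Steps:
m = -29170/51797 (m = 87510/(-155391) = 87510*(-1/155391) = -29170/51797 ≈ -0.56316)
S = 120 (S = 15*8 = 120)
b(f) = 120
l = 120
(m + l) - 184828 = (-29170/51797 + 120) - 184828 = 6186470/51797 - 184828 = -9567349446/51797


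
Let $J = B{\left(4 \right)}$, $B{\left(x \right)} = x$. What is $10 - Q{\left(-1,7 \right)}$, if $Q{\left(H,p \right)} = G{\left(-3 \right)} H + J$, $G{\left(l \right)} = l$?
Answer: $3$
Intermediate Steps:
$J = 4$
$Q{\left(H,p \right)} = 4 - 3 H$ ($Q{\left(H,p \right)} = - 3 H + 4 = 4 - 3 H$)
$10 - Q{\left(-1,7 \right)} = 10 - \left(4 - -3\right) = 10 - \left(4 + 3\right) = 10 - 7 = 3$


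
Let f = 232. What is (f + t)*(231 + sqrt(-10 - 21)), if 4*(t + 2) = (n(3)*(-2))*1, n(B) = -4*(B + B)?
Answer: 55902 + 242*I*sqrt(31) ≈ 55902.0 + 1347.4*I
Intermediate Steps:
n(B) = -8*B
t = 10 (t = -2 + ((-8*3*(-2))*1)/4 = -2 + (-24*(-2)*1)/4 = -2 + (48*1)/4 = -2 + (1/4)*48 = -2 + 12 = 10)
(f + t)*(231 + sqrt(-10 - 21)) = (232 + 10)*(231 + sqrt(-10 - 21)) = 242*(231 + sqrt(-31)) = 242*(231 + I*sqrt(31)) = 55902 + 242*I*sqrt(31)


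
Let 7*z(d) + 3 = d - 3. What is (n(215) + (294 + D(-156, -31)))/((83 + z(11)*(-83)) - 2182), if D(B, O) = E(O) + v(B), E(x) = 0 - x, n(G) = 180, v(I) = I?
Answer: -2443/15108 ≈ -0.16170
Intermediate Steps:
z(d) = -6/7 + d/7 (z(d) = -3/7 + (d - 3)/7 = -3/7 + (-3 + d)/7 = -3/7 + (-3/7 + d/7) = -6/7 + d/7)
E(x) = -x
D(B, O) = B - O (D(B, O) = -O + B = B - O)
(n(215) + (294 + D(-156, -31)))/((83 + z(11)*(-83)) - 2182) = (180 + (294 + (-156 - 1*(-31))))/((83 + (-6/7 + (⅐)*11)*(-83)) - 2182) = (180 + (294 + (-156 + 31)))/((83 + (-6/7 + 11/7)*(-83)) - 2182) = (180 + (294 - 125))/((83 + (5/7)*(-83)) - 2182) = (180 + 169)/((83 - 415/7) - 2182) = 349/(166/7 - 2182) = 349/(-15108/7) = 349*(-7/15108) = -2443/15108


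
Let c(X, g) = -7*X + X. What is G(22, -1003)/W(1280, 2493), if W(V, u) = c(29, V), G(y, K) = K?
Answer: 1003/174 ≈ 5.7644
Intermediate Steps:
c(X, g) = -6*X
W(V, u) = -174 (W(V, u) = -6*29 = -174)
G(22, -1003)/W(1280, 2493) = -1003/(-174) = -1003*(-1/174) = 1003/174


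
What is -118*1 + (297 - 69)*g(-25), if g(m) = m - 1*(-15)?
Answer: -2398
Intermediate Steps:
g(m) = 15 + m (g(m) = m + 15 = 15 + m)
-118*1 + (297 - 69)*g(-25) = -118*1 + (297 - 69)*(15 - 25) = -118 + 228*(-10) = -118 - 2280 = -2398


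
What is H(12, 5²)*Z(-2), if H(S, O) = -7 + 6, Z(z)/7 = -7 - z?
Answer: 35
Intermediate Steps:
Z(z) = -49 - 7*z (Z(z) = 7*(-7 - z) = -49 - 7*z)
H(S, O) = -1
H(12, 5²)*Z(-2) = -(-49 - 7*(-2)) = -(-49 + 14) = -1*(-35) = 35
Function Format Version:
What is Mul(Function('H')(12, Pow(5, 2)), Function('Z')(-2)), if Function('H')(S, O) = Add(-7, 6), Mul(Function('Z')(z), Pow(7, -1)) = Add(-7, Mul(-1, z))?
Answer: 35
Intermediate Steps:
Function('Z')(z) = Add(-49, Mul(-7, z)) (Function('Z')(z) = Mul(7, Add(-7, Mul(-1, z))) = Add(-49, Mul(-7, z)))
Function('H')(S, O) = -1
Mul(Function('H')(12, Pow(5, 2)), Function('Z')(-2)) = Mul(-1, Add(-49, Mul(-7, -2))) = Mul(-1, Add(-49, 14)) = Mul(-1, -35) = 35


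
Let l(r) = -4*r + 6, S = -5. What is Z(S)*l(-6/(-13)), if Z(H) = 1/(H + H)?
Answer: -27/65 ≈ -0.41538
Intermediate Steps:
l(r) = 6 - 4*r
Z(H) = 1/(2*H)
Z(S)*l(-6/(-13)) = ((1/2)/(-5))*(6 - (-24)/(-13)) = ((1/2)*(-1/5))*(6 - (-24)*(-1)/13) = -(6 - 4*6/13)/10 = -(6 - 24/13)/10 = -1/10*54/13 = -27/65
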